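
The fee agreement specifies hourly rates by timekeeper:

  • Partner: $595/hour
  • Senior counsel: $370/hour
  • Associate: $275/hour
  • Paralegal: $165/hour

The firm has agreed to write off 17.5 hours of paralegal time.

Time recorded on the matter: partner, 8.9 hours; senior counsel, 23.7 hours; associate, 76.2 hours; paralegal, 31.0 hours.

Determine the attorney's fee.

$37,247.00

Partner: 8.9 × $595 = $5,295.50
Senior counsel: 23.7 × $370 = $8,769.00
Associate: 76.2 × $275 = $20,955.00
Paralegal: 31.0 × $165 = $5,115.00
Subtotal: $40,134.50
Write-off: 17.5 × $165 = $2,887.50
Total: $40,134.50 − $2,887.50 = $37,247.00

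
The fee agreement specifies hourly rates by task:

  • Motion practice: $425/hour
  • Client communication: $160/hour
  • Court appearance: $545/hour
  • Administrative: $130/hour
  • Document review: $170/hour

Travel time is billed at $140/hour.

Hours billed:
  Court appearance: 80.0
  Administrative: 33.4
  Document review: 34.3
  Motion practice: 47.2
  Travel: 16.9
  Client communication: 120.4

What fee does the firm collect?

Motion practice: 47.2 × $425 = $20,060.00
Client communication: 120.4 × $160 = $19,264.00
Court appearance: 80.0 × $545 = $43,600.00
Administrative: 33.4 × $130 = $4,342.00
Document review: 34.3 × $170 = $5,831.00
Subtotal: $20,060.00 + $19,264.00 + $43,600.00 + $4,342.00 + $5,831.00 = $93,097.00
Travel: 16.9 × $140 = $2,366.00
Total: $93,097.00 + $2,366.00 = $95,463.00

$95,463.00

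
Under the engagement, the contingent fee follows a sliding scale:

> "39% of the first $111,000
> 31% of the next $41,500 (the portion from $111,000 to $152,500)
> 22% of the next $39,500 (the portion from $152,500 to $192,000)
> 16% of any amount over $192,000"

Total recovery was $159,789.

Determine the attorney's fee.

First $111,000 at 39% = $43,290.00
Next $41,500 at 31% = $12,865.00
Remaining $7,289 at 22% = $1,603.58
Fee: $43,290.00 + $12,865.00 + $1,603.58 = $57,758.58

$57,758.58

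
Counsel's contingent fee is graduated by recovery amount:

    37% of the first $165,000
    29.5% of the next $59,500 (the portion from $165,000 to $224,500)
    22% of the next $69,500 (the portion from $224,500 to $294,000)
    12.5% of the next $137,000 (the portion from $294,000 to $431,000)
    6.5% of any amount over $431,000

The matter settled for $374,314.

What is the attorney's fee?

First $165,000 at 37% = $61,050.00
Next $59,500 at 29.5% = $17,552.50
Next $69,500 at 22% = $15,290.00
Remaining $80,314 at 12.5% = $10,039.25
Fee: $61,050.00 + $17,552.50 + $15,290.00 + $10,039.25 = $103,931.75

$103,931.75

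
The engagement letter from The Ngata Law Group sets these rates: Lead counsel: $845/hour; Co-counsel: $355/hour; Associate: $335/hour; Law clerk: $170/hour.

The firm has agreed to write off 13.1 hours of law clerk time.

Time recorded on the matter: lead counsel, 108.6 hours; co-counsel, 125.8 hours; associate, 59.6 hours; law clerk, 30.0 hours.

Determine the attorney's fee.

Lead counsel: 108.6 × $845 = $91,767.00
Co-counsel: 125.8 × $355 = $44,659.00
Associate: 59.6 × $335 = $19,966.00
Law clerk: 30.0 × $170 = $5,100.00
Subtotal: $161,492.00
Write-off: 13.1 × $170 = $2,227.00
Total: $161,492.00 − $2,227.00 = $159,265.00

$159,265.00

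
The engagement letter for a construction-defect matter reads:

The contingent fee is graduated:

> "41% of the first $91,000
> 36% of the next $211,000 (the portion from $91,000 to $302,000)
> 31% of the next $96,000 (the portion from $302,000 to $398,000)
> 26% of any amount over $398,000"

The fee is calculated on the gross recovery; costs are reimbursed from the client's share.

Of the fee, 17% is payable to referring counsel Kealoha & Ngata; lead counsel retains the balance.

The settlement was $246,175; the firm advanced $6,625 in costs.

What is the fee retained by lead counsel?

Fee base is the gross recovery, $246,175; costs are reimbursed separately.
First $91,000 at 41% = $37,310.00
Remaining $155,175 at 36% = $55,863.00
Fee: $37,310.00 + $55,863.00 = $93,173.00
Referral share: 17% of $93,173.00 = $15,839.41; lead counsel retains $93,173.00 − $15,839.41 = $77,333.59.

$77,333.59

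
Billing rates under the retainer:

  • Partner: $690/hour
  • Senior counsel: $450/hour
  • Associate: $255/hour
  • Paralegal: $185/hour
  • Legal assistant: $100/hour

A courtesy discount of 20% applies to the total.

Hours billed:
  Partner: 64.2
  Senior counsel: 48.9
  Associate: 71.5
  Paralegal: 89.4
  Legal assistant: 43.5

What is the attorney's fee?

$84,339.60

Partner: 64.2 × $690 = $44,298.00
Senior counsel: 48.9 × $450 = $22,005.00
Associate: 71.5 × $255 = $18,232.50
Paralegal: 89.4 × $185 = $16,539.00
Legal assistant: 43.5 × $100 = $4,350.00
Subtotal: $105,424.50
Less 20% discount: −$21,084.90
Total: $105,424.50 − $21,084.90 = $84,339.60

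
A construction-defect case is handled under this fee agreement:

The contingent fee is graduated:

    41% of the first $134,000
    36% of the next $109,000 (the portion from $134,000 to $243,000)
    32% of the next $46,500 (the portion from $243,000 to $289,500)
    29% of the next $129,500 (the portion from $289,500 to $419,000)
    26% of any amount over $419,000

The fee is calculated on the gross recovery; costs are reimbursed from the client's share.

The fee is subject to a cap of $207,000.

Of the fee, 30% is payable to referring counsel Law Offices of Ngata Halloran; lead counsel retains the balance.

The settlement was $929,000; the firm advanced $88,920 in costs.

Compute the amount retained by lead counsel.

Fee base is the gross recovery, $929,000; costs are reimbursed separately.
First $134,000 at 41% = $54,940.00
Next $109,000 at 36% = $39,240.00
Next $46,500 at 32% = $14,880.00
Next $129,500 at 29% = $37,555.00
Remaining $510,000 at 26% = $132,600.00
Fee: $54,940.00 + $39,240.00 + $14,880.00 + $37,555.00 + $132,600.00 = $279,215.00
$279,215.00 exceeds the $207,000 cap, so the fee is capped at $207,000.00.
Referral share: 30% of $207,000.00 = $62,100.00; lead counsel retains $207,000.00 − $62,100.00 = $144,900.00.

$144,900.00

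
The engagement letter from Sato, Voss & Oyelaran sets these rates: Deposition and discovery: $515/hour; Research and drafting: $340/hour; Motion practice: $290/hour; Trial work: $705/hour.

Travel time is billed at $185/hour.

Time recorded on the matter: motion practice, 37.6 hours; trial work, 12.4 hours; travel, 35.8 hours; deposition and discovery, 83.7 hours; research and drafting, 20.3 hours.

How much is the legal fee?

$76,276.50

Deposition and discovery: 83.7 × $515 = $43,105.50
Research and drafting: 20.3 × $340 = $6,902.00
Motion practice: 37.6 × $290 = $10,904.00
Trial work: 12.4 × $705 = $8,742.00
Subtotal: $43,105.50 + $6,902.00 + $10,904.00 + $8,742.00 = $69,653.50
Travel: 35.8 × $185 = $6,623.00
Total: $69,653.50 + $6,623.00 = $76,276.50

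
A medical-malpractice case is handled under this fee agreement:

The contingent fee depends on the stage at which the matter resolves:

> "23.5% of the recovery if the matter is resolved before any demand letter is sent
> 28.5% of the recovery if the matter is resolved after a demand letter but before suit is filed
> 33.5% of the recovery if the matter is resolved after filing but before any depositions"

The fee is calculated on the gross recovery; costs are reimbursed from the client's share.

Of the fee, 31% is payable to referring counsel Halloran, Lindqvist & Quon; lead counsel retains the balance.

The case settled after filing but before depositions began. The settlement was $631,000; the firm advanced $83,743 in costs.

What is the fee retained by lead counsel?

Fee base is the gross recovery, $631,000; costs are reimbursed separately.
The matter settled after filing but before depositions began, so the 33.5% rate applies.
$631,000 × 33.5% = $211,385.00
Referral share: 31% of $211,385.00 = $65,529.35; lead counsel retains $211,385.00 − $65,529.35 = $145,855.65.

$145,855.65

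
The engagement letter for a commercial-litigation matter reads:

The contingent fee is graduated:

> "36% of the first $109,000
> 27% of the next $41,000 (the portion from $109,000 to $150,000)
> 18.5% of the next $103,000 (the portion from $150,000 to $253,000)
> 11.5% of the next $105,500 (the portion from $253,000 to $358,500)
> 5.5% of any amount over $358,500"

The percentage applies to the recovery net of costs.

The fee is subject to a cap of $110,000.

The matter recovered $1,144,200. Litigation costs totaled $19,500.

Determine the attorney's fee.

Fee base (net of costs): $1,144,200 − $19,500 = $1,124,700
First $109,000 at 36% = $39,240.00
Next $41,000 at 27% = $11,070.00
Next $103,000 at 18.5% = $19,055.00
Next $105,500 at 11.5% = $12,132.50
Remaining $766,200 at 5.5% = $42,141.00
Fee: $39,240.00 + $11,070.00 + $19,055.00 + $12,132.50 + $42,141.00 = $123,638.50
$123,638.50 exceeds the $110,000 cap, so the fee is capped at $110,000.00.

$110,000.00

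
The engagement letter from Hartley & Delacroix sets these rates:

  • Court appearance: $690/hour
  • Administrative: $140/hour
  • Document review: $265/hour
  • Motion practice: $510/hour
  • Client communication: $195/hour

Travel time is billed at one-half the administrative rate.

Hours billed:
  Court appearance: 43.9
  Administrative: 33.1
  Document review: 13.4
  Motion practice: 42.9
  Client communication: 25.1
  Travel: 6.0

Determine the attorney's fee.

$65,669.50

Court appearance: 43.9 × $690 = $30,291.00
Administrative: 33.1 × $140 = $4,634.00
Document review: 13.4 × $265 = $3,551.00
Motion practice: 42.9 × $510 = $21,879.00
Client communication: 25.1 × $195 = $4,894.50
Subtotal: $30,291.00 + $4,634.00 + $3,551.00 + $21,879.00 + $4,894.50 = $65,249.50
Travel: 6.0 × ($140 ÷ 2) = 6.0 × $70.00 = $420.00
Total: $65,249.50 + $420.00 = $65,669.50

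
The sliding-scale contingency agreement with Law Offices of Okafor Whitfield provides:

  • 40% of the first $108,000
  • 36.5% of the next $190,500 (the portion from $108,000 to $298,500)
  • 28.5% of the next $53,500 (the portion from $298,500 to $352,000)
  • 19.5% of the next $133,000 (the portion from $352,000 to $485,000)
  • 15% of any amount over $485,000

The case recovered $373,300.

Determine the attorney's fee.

$132,133.50

First $108,000 at 40% = $43,200.00
Next $190,500 at 36.5% = $69,532.50
Next $53,500 at 28.5% = $15,247.50
Remaining $21,300 at 19.5% = $4,153.50
Fee: $43,200.00 + $69,532.50 + $15,247.50 + $4,153.50 = $132,133.50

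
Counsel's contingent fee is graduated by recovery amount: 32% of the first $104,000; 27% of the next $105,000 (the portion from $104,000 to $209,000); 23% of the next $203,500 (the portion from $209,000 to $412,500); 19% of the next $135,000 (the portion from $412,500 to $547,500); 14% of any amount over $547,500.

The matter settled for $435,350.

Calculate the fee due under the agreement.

First $104,000 at 32% = $33,280.00
Next $105,000 at 27% = $28,350.00
Next $203,500 at 23% = $46,805.00
Remaining $22,850 at 19% = $4,341.50
Fee: $33,280.00 + $28,350.00 + $46,805.00 + $4,341.50 = $112,776.50

$112,776.50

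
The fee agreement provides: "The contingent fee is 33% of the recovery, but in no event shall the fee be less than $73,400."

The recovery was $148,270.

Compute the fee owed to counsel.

$73,400.00

33% of $148,270 = $48,929.10
That is below the $73,400 minimum, so the minimum applies.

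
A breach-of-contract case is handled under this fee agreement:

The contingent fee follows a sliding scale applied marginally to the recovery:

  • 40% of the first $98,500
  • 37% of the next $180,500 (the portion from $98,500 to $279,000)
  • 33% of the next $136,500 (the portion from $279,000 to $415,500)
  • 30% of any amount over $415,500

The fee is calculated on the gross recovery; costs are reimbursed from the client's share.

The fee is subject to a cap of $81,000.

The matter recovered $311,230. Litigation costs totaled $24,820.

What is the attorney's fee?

$81,000.00

Fee base is the gross recovery, $311,230; costs are reimbursed separately.
First $98,500 at 40% = $39,400.00
Next $180,500 at 37% = $66,785.00
Remaining $32,230 at 33% = $10,635.90
Fee: $39,400.00 + $66,785.00 + $10,635.90 = $116,820.90
$116,820.90 exceeds the $81,000 cap, so the fee is capped at $81,000.00.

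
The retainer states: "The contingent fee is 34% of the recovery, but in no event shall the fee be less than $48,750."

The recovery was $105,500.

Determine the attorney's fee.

34% of $105,500 = $35,870.00
That is below the $48,750 minimum, so the minimum applies.

$48,750.00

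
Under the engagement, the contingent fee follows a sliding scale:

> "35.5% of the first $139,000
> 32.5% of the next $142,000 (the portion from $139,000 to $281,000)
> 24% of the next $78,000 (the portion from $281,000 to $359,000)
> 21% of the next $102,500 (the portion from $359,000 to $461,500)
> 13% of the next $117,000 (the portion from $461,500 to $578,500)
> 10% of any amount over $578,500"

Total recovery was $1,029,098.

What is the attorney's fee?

$196,009.80

First $139,000 at 35.5% = $49,345.00
Next $142,000 at 32.5% = $46,150.00
Next $78,000 at 24% = $18,720.00
Next $102,500 at 21% = $21,525.00
Next $117,000 at 13% = $15,210.00
Remaining $450,598 at 10% = $45,059.80
Fee: $49,345.00 + $46,150.00 + $18,720.00 + $21,525.00 + $15,210.00 + $45,059.80 = $196,009.80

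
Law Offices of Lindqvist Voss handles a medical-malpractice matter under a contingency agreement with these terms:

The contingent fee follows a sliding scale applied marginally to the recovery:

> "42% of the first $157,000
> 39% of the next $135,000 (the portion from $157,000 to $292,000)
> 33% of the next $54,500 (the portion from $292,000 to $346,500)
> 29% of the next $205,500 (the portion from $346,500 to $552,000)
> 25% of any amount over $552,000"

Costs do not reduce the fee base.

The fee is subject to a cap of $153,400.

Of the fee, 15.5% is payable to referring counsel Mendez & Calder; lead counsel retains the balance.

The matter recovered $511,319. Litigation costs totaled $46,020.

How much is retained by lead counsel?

$129,623.00

Fee base is the gross recovery, $511,319; costs are reimbursed separately.
First $157,000 at 42% = $65,940.00
Next $135,000 at 39% = $52,650.00
Next $54,500 at 33% = $17,985.00
Remaining $164,819 at 29% = $47,797.51
Fee: $65,940.00 + $52,650.00 + $17,985.00 + $47,797.51 = $184,372.51
$184,372.51 exceeds the $153,400 cap, so the fee is capped at $153,400.00.
Referral share: 15.5% of $153,400.00 = $23,777.00; lead counsel retains $153,400.00 − $23,777.00 = $129,623.00.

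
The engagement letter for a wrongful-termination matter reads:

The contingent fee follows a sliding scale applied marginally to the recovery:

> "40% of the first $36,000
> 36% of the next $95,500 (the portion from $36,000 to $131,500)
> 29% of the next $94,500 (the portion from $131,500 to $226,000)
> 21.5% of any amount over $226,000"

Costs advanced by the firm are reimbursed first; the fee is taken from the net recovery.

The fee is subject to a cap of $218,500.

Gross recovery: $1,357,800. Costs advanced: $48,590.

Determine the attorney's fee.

$218,500.00

Fee base (net of costs): $1,357,800 − $48,590 = $1,309,210
First $36,000 at 40% = $14,400.00
Next $95,500 at 36% = $34,380.00
Next $94,500 at 29% = $27,405.00
Remaining $1,083,210 at 21.5% = $232,890.15
Fee: $14,400.00 + $34,380.00 + $27,405.00 + $232,890.15 = $309,075.15
$309,075.15 exceeds the $218,500 cap, so the fee is capped at $218,500.00.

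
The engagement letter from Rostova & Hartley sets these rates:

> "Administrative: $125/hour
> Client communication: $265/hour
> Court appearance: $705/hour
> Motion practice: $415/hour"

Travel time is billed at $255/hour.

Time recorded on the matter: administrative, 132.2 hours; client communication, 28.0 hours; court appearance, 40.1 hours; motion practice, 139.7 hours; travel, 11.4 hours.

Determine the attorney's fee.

$113,098.00

Administrative: 132.2 × $125 = $16,525.00
Client communication: 28.0 × $265 = $7,420.00
Court appearance: 40.1 × $705 = $28,270.50
Motion practice: 139.7 × $415 = $57,975.50
Subtotal: $16,525.00 + $7,420.00 + $28,270.50 + $57,975.50 = $110,191.00
Travel: 11.4 × $255 = $2,907.00
Total: $110,191.00 + $2,907.00 = $113,098.00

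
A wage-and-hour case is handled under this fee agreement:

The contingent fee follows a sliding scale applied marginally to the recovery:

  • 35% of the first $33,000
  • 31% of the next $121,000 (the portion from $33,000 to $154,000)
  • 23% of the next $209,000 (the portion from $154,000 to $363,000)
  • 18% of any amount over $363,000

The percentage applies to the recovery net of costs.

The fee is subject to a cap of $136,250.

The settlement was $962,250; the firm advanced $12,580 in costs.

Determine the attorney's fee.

Fee base (net of costs): $962,250 − $12,580 = $949,670
First $33,000 at 35% = $11,550.00
Next $121,000 at 31% = $37,510.00
Next $209,000 at 23% = $48,070.00
Remaining $586,670 at 18% = $105,600.60
Fee: $11,550.00 + $37,510.00 + $48,070.00 + $105,600.60 = $202,730.60
$202,730.60 exceeds the $136,250 cap, so the fee is capped at $136,250.00.

$136,250.00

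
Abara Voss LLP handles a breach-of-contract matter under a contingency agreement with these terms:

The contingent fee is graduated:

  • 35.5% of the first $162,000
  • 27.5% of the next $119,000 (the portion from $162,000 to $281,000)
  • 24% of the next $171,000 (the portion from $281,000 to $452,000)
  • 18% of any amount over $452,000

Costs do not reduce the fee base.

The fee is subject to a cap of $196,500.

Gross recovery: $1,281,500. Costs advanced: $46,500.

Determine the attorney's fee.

Fee base is the gross recovery, $1,281,500; costs are reimbursed separately.
First $162,000 at 35.5% = $57,510.00
Next $119,000 at 27.5% = $32,725.00
Next $171,000 at 24% = $41,040.00
Remaining $829,500 at 18% = $149,310.00
Fee: $57,510.00 + $32,725.00 + $41,040.00 + $149,310.00 = $280,585.00
$280,585.00 exceeds the $196,500 cap, so the fee is capped at $196,500.00.

$196,500.00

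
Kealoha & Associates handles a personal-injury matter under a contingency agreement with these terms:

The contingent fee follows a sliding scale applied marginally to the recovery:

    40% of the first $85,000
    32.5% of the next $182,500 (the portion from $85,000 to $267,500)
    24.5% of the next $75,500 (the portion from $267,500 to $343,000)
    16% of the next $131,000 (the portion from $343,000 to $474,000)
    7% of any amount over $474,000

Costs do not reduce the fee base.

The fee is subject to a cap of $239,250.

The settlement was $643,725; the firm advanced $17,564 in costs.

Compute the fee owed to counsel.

$144,650.75

Fee base is the gross recovery, $643,725; costs are reimbursed separately.
First $85,000 at 40% = $34,000.00
Next $182,500 at 32.5% = $59,312.50
Next $75,500 at 24.5% = $18,497.50
Next $131,000 at 16% = $20,960.00
Remaining $169,725 at 7% = $11,880.75
Fee: $34,000.00 + $59,312.50 + $18,497.50 + $20,960.00 + $11,880.75 = $144,650.75
$144,650.75 is under the $239,250 cap.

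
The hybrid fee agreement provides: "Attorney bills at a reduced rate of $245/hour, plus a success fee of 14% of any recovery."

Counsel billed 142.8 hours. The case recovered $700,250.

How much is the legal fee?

$133,021.00

Hourly: 142.8 × $245 = $34,986.00
Success fee: 14% of $700,250 = $98,035.00
Total: $34,986.00 + $98,035.00 = $133,021.00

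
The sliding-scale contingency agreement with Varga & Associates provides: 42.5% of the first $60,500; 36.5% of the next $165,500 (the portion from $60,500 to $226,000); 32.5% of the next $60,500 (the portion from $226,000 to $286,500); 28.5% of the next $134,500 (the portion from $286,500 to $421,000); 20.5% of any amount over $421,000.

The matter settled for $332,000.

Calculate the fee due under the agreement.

First $60,500 at 42.5% = $25,712.50
Next $165,500 at 36.5% = $60,407.50
Next $60,500 at 32.5% = $19,662.50
Remaining $45,500 at 28.5% = $12,967.50
Fee: $25,712.50 + $60,407.50 + $19,662.50 + $12,967.50 = $118,750.00

$118,750.00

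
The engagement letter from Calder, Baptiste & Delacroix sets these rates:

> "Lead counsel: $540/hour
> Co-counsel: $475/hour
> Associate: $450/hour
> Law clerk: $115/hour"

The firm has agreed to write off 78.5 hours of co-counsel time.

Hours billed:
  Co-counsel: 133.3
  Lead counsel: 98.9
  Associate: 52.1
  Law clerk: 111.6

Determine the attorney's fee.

Lead counsel: 98.9 × $540 = $53,406.00
Co-counsel: 133.3 × $475 = $63,317.50
Associate: 52.1 × $450 = $23,445.00
Law clerk: 111.6 × $115 = $12,834.00
Subtotal: $153,002.50
Write-off: 78.5 × $475 = $37,287.50
Total: $153,002.50 − $37,287.50 = $115,715.00

$115,715.00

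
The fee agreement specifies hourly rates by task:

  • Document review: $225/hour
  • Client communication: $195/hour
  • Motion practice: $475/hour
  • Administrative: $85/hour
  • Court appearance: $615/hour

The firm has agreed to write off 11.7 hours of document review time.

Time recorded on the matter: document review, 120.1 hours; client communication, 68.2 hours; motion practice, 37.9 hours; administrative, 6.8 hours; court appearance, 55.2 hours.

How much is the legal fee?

Document review: 120.1 × $225 = $27,022.50
Client communication: 68.2 × $195 = $13,299.00
Motion practice: 37.9 × $475 = $18,002.50
Administrative: 6.8 × $85 = $578.00
Court appearance: 55.2 × $615 = $33,948.00
Subtotal: $92,850.00
Write-off: 11.7 × $225 = $2,632.50
Total: $92,850.00 − $2,632.50 = $90,217.50

$90,217.50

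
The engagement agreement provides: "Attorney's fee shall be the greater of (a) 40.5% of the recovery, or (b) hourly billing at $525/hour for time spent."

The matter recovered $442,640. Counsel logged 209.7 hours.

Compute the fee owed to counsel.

$179,269.20

(a) 40.5% of $442,640 = $179,269.20
(b) 209.7 × $525 = $110,092.50
The greater is (a): $179,269.20.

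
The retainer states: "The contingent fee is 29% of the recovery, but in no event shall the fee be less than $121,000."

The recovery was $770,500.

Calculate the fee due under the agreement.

29% of $770,500 = $223,445.00
That exceeds the $121,000 minimum.

$223,445.00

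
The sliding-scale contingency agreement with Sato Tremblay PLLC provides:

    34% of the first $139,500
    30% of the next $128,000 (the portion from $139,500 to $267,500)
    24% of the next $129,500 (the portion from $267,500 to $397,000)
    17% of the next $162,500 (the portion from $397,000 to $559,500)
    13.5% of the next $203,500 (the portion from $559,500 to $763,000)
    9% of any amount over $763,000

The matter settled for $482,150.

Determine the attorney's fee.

$131,385.50

First $139,500 at 34% = $47,430.00
Next $128,000 at 30% = $38,400.00
Next $129,500 at 24% = $31,080.00
Remaining $85,150 at 17% = $14,475.50
Fee: $47,430.00 + $38,400.00 + $31,080.00 + $14,475.50 = $131,385.50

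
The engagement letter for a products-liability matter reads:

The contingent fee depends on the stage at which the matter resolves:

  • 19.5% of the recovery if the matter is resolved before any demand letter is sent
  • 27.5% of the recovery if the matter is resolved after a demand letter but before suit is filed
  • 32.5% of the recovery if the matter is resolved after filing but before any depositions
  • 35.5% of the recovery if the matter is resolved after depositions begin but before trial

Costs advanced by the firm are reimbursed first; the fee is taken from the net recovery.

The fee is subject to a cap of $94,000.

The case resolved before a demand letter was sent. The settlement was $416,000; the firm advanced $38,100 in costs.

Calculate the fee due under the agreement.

Fee base (net of costs): $416,000 − $38,100 = $377,900
The matter resolved before a demand letter was sent, so the 19.5% rate applies.
$377,900 × 19.5% = $73,690.50
$73,690.50 is under the $94,000 cap.

$73,690.50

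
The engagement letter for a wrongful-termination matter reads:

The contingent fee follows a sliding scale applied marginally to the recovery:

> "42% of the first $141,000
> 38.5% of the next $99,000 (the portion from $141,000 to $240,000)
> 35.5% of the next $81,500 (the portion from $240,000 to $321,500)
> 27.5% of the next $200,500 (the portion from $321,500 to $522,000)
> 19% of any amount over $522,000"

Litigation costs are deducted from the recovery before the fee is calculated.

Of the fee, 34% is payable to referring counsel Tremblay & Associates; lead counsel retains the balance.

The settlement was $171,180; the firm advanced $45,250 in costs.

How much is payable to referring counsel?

$17,982.80

Fee base (net of costs): $171,180 − $45,250 = $125,930
First $125,930 at 42% = $52,890.60
Referral share: 34% of $52,890.60 = $17,982.80; lead counsel retains $52,890.60 − $17,982.80 = $34,907.80.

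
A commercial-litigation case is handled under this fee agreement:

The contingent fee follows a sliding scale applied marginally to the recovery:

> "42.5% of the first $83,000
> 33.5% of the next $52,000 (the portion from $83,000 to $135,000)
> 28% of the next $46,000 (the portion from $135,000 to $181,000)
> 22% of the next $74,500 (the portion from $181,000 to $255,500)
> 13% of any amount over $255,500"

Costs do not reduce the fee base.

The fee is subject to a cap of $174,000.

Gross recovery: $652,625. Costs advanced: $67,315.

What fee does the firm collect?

Fee base is the gross recovery, $652,625; costs are reimbursed separately.
First $83,000 at 42.5% = $35,275.00
Next $52,000 at 33.5% = $17,420.00
Next $46,000 at 28% = $12,880.00
Next $74,500 at 22% = $16,390.00
Remaining $397,125 at 13% = $51,626.25
Fee: $35,275.00 + $17,420.00 + $12,880.00 + $16,390.00 + $51,626.25 = $133,591.25
$133,591.25 is under the $174,000 cap.

$133,591.25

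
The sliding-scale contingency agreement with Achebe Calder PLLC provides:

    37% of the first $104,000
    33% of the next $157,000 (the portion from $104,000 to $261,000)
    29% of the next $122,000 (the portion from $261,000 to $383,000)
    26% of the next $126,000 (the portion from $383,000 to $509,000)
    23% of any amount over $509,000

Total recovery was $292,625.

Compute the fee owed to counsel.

First $104,000 at 37% = $38,480.00
Next $157,000 at 33% = $51,810.00
Remaining $31,625 at 29% = $9,171.25
Fee: $38,480.00 + $51,810.00 + $9,171.25 = $99,461.25

$99,461.25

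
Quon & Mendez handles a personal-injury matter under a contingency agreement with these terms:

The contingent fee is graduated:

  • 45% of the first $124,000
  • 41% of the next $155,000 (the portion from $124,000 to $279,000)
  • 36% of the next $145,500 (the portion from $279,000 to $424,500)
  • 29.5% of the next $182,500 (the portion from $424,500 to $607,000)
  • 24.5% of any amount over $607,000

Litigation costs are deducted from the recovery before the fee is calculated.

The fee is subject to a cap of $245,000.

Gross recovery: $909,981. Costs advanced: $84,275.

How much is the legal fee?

Fee base (net of costs): $909,981 − $84,275 = $825,706
First $124,000 at 45% = $55,800.00
Next $155,000 at 41% = $63,550.00
Next $145,500 at 36% = $52,380.00
Next $182,500 at 29.5% = $53,837.50
Remaining $218,706 at 24.5% = $53,582.97
Fee: $55,800.00 + $63,550.00 + $52,380.00 + $53,837.50 + $53,582.97 = $279,150.47
$279,150.47 exceeds the $245,000 cap, so the fee is capped at $245,000.00.

$245,000.00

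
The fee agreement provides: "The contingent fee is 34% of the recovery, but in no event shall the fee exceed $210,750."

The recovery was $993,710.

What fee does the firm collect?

34% of $993,710 = $337,861.40
That exceeds the $210,750 cap, so the fee is capped at $210,750.

$210,750.00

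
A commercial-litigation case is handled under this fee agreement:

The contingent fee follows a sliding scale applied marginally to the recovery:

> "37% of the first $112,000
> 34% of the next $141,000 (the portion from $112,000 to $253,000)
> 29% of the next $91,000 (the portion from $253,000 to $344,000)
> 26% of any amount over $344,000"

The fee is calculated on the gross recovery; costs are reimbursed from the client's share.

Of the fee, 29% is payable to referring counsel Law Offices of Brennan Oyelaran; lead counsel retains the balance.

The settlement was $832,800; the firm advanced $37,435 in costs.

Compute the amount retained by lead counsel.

$172,429.18

Fee base is the gross recovery, $832,800; costs are reimbursed separately.
First $112,000 at 37% = $41,440.00
Next $141,000 at 34% = $47,940.00
Next $91,000 at 29% = $26,390.00
Remaining $488,800 at 26% = $127,088.00
Fee: $41,440.00 + $47,940.00 + $26,390.00 + $127,088.00 = $242,858.00
Referral share: 29% of $242,858.00 = $70,428.82; lead counsel retains $242,858.00 − $70,428.82 = $172,429.18.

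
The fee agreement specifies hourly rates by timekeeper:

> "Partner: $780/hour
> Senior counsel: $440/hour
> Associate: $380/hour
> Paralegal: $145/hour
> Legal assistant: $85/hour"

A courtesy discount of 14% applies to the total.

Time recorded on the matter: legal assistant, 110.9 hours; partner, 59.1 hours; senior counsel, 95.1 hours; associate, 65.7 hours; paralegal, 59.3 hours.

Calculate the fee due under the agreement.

Partner: 59.1 × $780 = $46,098.00
Senior counsel: 95.1 × $440 = $41,844.00
Associate: 65.7 × $380 = $24,966.00
Paralegal: 59.3 × $145 = $8,598.50
Legal assistant: 110.9 × $85 = $9,426.50
Subtotal: $130,933.00
Less 14% discount: −$18,330.62
Total: $130,933.00 − $18,330.62 = $112,602.38

$112,602.38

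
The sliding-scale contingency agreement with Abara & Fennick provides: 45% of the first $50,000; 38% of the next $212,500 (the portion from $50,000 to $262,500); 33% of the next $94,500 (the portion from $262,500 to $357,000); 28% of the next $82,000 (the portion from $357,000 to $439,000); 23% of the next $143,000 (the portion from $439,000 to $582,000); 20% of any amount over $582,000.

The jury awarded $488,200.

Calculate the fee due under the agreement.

First $50,000 at 45% = $22,500.00
Next $212,500 at 38% = $80,750.00
Next $94,500 at 33% = $31,185.00
Next $82,000 at 28% = $22,960.00
Remaining $49,200 at 23% = $11,316.00
Fee: $22,500.00 + $80,750.00 + $31,185.00 + $22,960.00 + $11,316.00 = $168,711.00

$168,711.00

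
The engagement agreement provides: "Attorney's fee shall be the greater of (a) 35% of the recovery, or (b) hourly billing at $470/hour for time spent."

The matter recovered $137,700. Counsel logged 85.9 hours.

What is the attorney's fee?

(a) 35% of $137,700 = $48,195.00
(b) 85.9 × $470 = $40,373.00
The greater is (a): $48,195.00.

$48,195.00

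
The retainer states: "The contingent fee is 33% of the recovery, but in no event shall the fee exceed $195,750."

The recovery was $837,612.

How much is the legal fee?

33% of $837,612 = $276,411.96
That exceeds the $195,750 cap, so the fee is capped at $195,750.

$195,750.00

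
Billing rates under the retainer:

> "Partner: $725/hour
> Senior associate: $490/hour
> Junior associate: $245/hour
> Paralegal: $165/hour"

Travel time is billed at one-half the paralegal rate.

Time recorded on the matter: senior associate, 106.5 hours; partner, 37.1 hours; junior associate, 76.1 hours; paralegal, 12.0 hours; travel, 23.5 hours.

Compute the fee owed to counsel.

$101,645.75

Partner: 37.1 × $725 = $26,897.50
Senior associate: 106.5 × $490 = $52,185.00
Junior associate: 76.1 × $245 = $18,644.50
Paralegal: 12.0 × $165 = $1,980.00
Subtotal: $26,897.50 + $52,185.00 + $18,644.50 + $1,980.00 = $99,707.00
Travel: 23.5 × ($165 ÷ 2) = 23.5 × $82.50 = $1,938.75
Total: $99,707.00 + $1,938.75 = $101,645.75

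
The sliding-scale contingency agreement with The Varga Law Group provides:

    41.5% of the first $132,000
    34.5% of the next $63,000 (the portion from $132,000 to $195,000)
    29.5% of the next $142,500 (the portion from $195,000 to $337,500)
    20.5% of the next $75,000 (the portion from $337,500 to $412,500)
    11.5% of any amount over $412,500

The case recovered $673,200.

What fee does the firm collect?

First $132,000 at 41.5% = $54,780.00
Next $63,000 at 34.5% = $21,735.00
Next $142,500 at 29.5% = $42,037.50
Next $75,000 at 20.5% = $15,375.00
Remaining $260,700 at 11.5% = $29,980.50
Fee: $54,780.00 + $21,735.00 + $42,037.50 + $15,375.00 + $29,980.50 = $163,908.00

$163,908.00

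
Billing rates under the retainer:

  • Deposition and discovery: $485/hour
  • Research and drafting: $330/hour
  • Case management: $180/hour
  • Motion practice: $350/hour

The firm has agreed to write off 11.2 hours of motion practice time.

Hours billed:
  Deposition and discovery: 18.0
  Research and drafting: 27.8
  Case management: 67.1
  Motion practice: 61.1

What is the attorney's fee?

$47,447.00

Deposition and discovery: 18.0 × $485 = $8,730.00
Research and drafting: 27.8 × $330 = $9,174.00
Case management: 67.1 × $180 = $12,078.00
Motion practice: 61.1 × $350 = $21,385.00
Subtotal: $51,367.00
Write-off: 11.2 × $350 = $3,920.00
Total: $51,367.00 − $3,920.00 = $47,447.00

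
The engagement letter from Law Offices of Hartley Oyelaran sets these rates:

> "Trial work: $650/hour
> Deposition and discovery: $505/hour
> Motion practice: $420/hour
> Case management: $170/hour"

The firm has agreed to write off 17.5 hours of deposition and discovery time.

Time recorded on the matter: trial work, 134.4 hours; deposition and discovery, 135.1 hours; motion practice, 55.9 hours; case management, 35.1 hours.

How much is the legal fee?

Trial work: 134.4 × $650 = $87,360.00
Deposition and discovery: 135.1 × $505 = $68,225.50
Motion practice: 55.9 × $420 = $23,478.00
Case management: 35.1 × $170 = $5,967.00
Subtotal: $185,030.50
Write-off: 17.5 × $505 = $8,837.50
Total: $185,030.50 − $8,837.50 = $176,193.00

$176,193.00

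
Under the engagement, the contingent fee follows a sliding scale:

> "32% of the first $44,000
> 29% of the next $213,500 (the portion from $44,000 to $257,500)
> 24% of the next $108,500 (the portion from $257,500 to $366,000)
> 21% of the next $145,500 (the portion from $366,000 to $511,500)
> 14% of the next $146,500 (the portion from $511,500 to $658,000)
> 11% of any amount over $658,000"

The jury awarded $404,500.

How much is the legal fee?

$110,120.00

First $44,000 at 32% = $14,080.00
Next $213,500 at 29% = $61,915.00
Next $108,500 at 24% = $26,040.00
Remaining $38,500 at 21% = $8,085.00
Fee: $14,080.00 + $61,915.00 + $26,040.00 + $8,085.00 = $110,120.00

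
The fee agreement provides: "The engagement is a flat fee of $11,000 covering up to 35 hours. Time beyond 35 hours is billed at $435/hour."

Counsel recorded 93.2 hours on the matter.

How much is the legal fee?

Flat fee: $11,000.00
Excess hours: 93.2 − 35 = 58.2
Overrun: 58.2 × $435 = $25,317.00
Total: $11,000.00 + $25,317.00 = $36,317.00

$36,317.00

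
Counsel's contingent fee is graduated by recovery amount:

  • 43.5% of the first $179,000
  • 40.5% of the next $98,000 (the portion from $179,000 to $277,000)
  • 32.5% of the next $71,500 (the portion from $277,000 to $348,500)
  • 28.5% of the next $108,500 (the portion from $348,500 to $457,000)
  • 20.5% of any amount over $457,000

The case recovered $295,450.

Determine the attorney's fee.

First $179,000 at 43.5% = $77,865.00
Next $98,000 at 40.5% = $39,690.00
Remaining $18,450 at 32.5% = $5,996.25
Fee: $77,865.00 + $39,690.00 + $5,996.25 = $123,551.25

$123,551.25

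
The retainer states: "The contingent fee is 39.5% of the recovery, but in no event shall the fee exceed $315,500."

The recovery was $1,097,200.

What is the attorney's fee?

$315,500.00

39.5% of $1,097,200 = $433,394.00
That exceeds the $315,500 cap, so the fee is capped at $315,500.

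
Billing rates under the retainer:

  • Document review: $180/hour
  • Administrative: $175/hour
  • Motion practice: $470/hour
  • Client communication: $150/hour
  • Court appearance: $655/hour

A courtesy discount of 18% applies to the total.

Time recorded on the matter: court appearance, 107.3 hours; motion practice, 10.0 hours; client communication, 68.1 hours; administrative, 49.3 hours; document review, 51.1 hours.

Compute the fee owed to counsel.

Document review: 51.1 × $180 = $9,198.00
Administrative: 49.3 × $175 = $8,627.50
Motion practice: 10.0 × $470 = $4,700.00
Client communication: 68.1 × $150 = $10,215.00
Court appearance: 107.3 × $655 = $70,281.50
Subtotal: $103,022.00
Less 18% discount: −$18,543.96
Total: $103,022.00 − $18,543.96 = $84,478.04

$84,478.04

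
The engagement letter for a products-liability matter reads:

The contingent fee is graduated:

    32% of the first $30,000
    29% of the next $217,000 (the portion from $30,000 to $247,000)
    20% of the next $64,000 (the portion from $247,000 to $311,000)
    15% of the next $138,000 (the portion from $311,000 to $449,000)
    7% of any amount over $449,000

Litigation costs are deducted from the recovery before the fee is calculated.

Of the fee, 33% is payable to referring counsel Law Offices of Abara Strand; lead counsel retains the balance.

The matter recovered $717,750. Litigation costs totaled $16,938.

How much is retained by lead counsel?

Fee base (net of costs): $717,750 − $16,938 = $700,812
First $30,000 at 32% = $9,600.00
Next $217,000 at 29% = $62,930.00
Next $64,000 at 20% = $12,800.00
Next $138,000 at 15% = $20,700.00
Remaining $251,812 at 7% = $17,626.84
Fee: $9,600.00 + $62,930.00 + $12,800.00 + $20,700.00 + $17,626.84 = $123,656.84
Referral share: 33% of $123,656.84 = $40,806.76; lead counsel retains $123,656.84 − $40,806.76 = $82,850.08.

$82,850.08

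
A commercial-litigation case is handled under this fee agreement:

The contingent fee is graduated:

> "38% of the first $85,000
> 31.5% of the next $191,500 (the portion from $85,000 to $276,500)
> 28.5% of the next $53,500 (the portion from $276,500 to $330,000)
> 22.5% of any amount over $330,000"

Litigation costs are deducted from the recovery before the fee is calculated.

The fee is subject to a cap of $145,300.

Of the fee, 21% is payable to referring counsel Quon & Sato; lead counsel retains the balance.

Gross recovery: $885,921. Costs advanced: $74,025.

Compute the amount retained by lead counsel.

Fee base (net of costs): $885,921 − $74,025 = $811,896
First $85,000 at 38% = $32,300.00
Next $191,500 at 31.5% = $60,322.50
Next $53,500 at 28.5% = $15,247.50
Remaining $481,896 at 22.5% = $108,426.60
Fee: $32,300.00 + $60,322.50 + $15,247.50 + $108,426.60 = $216,296.60
$216,296.60 exceeds the $145,300 cap, so the fee is capped at $145,300.00.
Referral share: 21% of $145,300.00 = $30,513.00; lead counsel retains $145,300.00 − $30,513.00 = $114,787.00.

$114,787.00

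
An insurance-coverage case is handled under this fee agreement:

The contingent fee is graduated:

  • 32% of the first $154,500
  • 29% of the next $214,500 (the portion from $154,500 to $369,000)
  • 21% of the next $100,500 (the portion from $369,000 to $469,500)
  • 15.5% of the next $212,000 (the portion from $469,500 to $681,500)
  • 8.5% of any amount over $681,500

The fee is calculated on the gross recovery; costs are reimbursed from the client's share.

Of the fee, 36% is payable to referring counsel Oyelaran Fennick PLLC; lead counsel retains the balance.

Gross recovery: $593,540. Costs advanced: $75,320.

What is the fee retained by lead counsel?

$97,264.77

Fee base is the gross recovery, $593,540; costs are reimbursed separately.
First $154,500 at 32% = $49,440.00
Next $214,500 at 29% = $62,205.00
Next $100,500 at 21% = $21,105.00
Remaining $124,040 at 15.5% = $19,226.20
Fee: $49,440.00 + $62,205.00 + $21,105.00 + $19,226.20 = $151,976.20
Referral share: 36% of $151,976.20 = $54,711.43; lead counsel retains $151,976.20 − $54,711.43 = $97,264.77.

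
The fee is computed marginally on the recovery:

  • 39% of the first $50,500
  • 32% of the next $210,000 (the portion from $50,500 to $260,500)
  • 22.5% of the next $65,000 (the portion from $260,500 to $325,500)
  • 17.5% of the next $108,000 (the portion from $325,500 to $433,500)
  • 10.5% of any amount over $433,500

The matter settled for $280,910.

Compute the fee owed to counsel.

First $50,500 at 39% = $19,695.00
Next $210,000 at 32% = $67,200.00
Remaining $20,410 at 22.5% = $4,592.25
Fee: $19,695.00 + $67,200.00 + $4,592.25 = $91,487.25

$91,487.25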